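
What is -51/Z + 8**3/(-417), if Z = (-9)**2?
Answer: -6971/3753 ≈ -1.8574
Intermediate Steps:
Z = 81
-51/Z + 8**3/(-417) = -51/81 + 8**3/(-417) = -51*1/81 + 512*(-1/417) = -17/27 - 512/417 = -6971/3753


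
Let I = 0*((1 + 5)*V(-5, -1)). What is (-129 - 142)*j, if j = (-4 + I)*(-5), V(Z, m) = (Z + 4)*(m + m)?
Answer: -5420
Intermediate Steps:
V(Z, m) = 2*m*(4 + Z) (V(Z, m) = (4 + Z)*(2*m) = 2*m*(4 + Z))
I = 0 (I = 0*((1 + 5)*(2*(-1)*(4 - 5))) = 0*(6*(2*(-1)*(-1))) = 0*(6*2) = 0*12 = 0)
j = 20 (j = (-4 + 0)*(-5) = -4*(-5) = 20)
(-129 - 142)*j = (-129 - 142)*20 = -271*20 = -5420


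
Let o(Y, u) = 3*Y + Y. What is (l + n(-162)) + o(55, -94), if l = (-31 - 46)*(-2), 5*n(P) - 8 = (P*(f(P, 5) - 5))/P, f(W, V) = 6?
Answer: 1879/5 ≈ 375.80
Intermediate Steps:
o(Y, u) = 4*Y
n(P) = 9/5 (n(P) = 8/5 + ((P*(6 - 5))/P)/5 = 8/5 + ((P*1)/P)/5 = 8/5 + (P/P)/5 = 8/5 + (⅕)*1 = 8/5 + ⅕ = 9/5)
l = 154 (l = -77*(-2) = 154)
(l + n(-162)) + o(55, -94) = (154 + 9/5) + 4*55 = 779/5 + 220 = 1879/5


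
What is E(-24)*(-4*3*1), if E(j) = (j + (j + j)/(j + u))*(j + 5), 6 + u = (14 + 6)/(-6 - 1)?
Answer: -590976/115 ≈ -5138.9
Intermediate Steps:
u = -62/7 (u = -6 + (14 + 6)/(-6 - 1) = -6 + 20/(-7) = -6 + 20*(-⅐) = -6 - 20/7 = -62/7 ≈ -8.8571)
E(j) = (5 + j)*(j + 2*j/(-62/7 + j)) (E(j) = (j + (j + j)/(j - 62/7))*(j + 5) = (j + (2*j)/(-62/7 + j))*(5 + j) = (j + 2*j/(-62/7 + j))*(5 + j) = (5 + j)*(j + 2*j/(-62/7 + j)))
E(-24)*(-4*3*1) = (-24*(-240 - 13*(-24) + 7*(-24)²)/(-62 + 7*(-24)))*(-4*3*1) = (-24*(-240 + 312 + 7*576)/(-62 - 168))*(-12*1) = -24*(-240 + 312 + 4032)/(-230)*(-12) = -24*(-1/230)*4104*(-12) = (49248/115)*(-12) = -590976/115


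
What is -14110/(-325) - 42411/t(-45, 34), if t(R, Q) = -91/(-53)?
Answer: -11219161/455 ≈ -24658.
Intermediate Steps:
t(R, Q) = 91/53 (t(R, Q) = -91*(-1/53) = 91/53)
-14110/(-325) - 42411/t(-45, 34) = -14110/(-325) - 42411/91/53 = -14110*(-1/325) - 42411*53/91 = 2822/65 - 2247783/91 = -11219161/455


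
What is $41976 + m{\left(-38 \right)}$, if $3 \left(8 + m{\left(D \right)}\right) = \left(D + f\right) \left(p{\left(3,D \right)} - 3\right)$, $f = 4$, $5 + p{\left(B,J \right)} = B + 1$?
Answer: $\frac{126040}{3} \approx 42013.0$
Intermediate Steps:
$p{\left(B,J \right)} = -4 + B$ ($p{\left(B,J \right)} = -5 + \left(B + 1\right) = -5 + \left(1 + B\right) = -4 + B$)
$m{\left(D \right)} = - \frac{40}{3} - \frac{4 D}{3}$ ($m{\left(D \right)} = -8 + \frac{\left(D + 4\right) \left(\left(-4 + 3\right) - 3\right)}{3} = -8 + \frac{\left(4 + D\right) \left(-1 - 3\right)}{3} = -8 + \frac{\left(4 + D\right) \left(-4\right)}{3} = -8 + \frac{-16 - 4 D}{3} = -8 - \left(\frac{16}{3} + \frac{4 D}{3}\right) = - \frac{40}{3} - \frac{4 D}{3}$)
$41976 + m{\left(-38 \right)} = 41976 - - \frac{112}{3} = 41976 + \left(- \frac{40}{3} + \frac{152}{3}\right) = 41976 + \frac{112}{3} = \frac{126040}{3}$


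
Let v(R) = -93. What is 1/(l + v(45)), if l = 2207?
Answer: 1/2114 ≈ 0.00047304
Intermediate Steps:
1/(l + v(45)) = 1/(2207 - 93) = 1/2114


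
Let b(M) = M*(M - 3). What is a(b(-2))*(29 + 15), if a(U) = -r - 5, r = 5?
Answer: -440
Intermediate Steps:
b(M) = M*(-3 + M)
a(U) = -10 (a(U) = -1*5 - 5 = -5 - 5 = -10)
a(b(-2))*(29 + 15) = -10*(29 + 15) = -10*44 = -440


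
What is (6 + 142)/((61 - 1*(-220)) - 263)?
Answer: 74/9 ≈ 8.2222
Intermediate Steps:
(6 + 142)/((61 - 1*(-220)) - 263) = 148/((61 + 220) - 263) = 148/(281 - 263) = 148/18 = 148*(1/18) = 74/9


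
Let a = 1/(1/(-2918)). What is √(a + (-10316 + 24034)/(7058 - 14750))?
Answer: I*√43188607002/3846 ≈ 54.035*I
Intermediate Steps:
a = -2918 (a = 1/(-1/2918) = -2918)
√(a + (-10316 + 24034)/(7058 - 14750)) = √(-2918 + (-10316 + 24034)/(7058 - 14750)) = √(-2918 + 13718/(-7692)) = √(-2918 + 13718*(-1/7692)) = √(-2918 - 6859/3846) = √(-11229487/3846) = I*√43188607002/3846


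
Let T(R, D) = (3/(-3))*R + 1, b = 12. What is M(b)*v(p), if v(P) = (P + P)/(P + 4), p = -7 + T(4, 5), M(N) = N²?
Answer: 480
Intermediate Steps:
T(R, D) = 1 - R (T(R, D) = (3*(-⅓))*R + 1 = -R + 1 = 1 - R)
p = -10 (p = -7 + (1 - 1*4) = -7 + (1 - 4) = -7 - 3 = -10)
v(P) = 2*P/(4 + P) (v(P) = (2*P)/(4 + P) = 2*P/(4 + P))
M(b)*v(p) = 12²*(2*(-10)/(4 - 10)) = 144*(2*(-10)/(-6)) = 144*(2*(-10)*(-⅙)) = 144*(10/3) = 480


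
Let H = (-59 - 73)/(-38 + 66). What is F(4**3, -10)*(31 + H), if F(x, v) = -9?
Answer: -1656/7 ≈ -236.57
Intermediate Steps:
H = -33/7 (H = -132/28 = -132*1/28 = -33/7 ≈ -4.7143)
F(4**3, -10)*(31 + H) = -9*(31 - 33/7) = -9*184/7 = -1656/7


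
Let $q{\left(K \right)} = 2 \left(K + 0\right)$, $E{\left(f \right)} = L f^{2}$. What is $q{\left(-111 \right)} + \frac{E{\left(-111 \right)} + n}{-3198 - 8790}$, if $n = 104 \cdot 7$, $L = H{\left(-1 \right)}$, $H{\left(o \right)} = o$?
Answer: $- \frac{2649743}{11988} \approx -221.03$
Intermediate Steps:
$L = -1$
$E{\left(f \right)} = - f^{2}$
$n = 728$
$q{\left(K \right)} = 2 K$
$q{\left(-111 \right)} + \frac{E{\left(-111 \right)} + n}{-3198 - 8790} = 2 \left(-111\right) + \frac{- \left(-111\right)^{2} + 728}{-3198 - 8790} = -222 + \frac{\left(-1\right) 12321 + 728}{-11988} = -222 + \left(-12321 + 728\right) \left(- \frac{1}{11988}\right) = -222 - - \frac{11593}{11988} = -222 + \frac{11593}{11988} = - \frac{2649743}{11988}$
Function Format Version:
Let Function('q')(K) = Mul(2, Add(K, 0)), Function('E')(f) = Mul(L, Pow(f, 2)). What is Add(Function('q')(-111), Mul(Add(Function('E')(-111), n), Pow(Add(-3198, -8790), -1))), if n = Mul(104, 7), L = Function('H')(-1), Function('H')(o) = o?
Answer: Rational(-2649743, 11988) ≈ -221.03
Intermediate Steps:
L = -1
Function('E')(f) = Mul(-1, Pow(f, 2))
n = 728
Function('q')(K) = Mul(2, K)
Add(Function('q')(-111), Mul(Add(Function('E')(-111), n), Pow(Add(-3198, -8790), -1))) = Add(Mul(2, -111), Mul(Add(Mul(-1, Pow(-111, 2)), 728), Pow(Add(-3198, -8790), -1))) = Add(-222, Mul(Add(Mul(-1, 12321), 728), Pow(-11988, -1))) = Add(-222, Mul(Add(-12321, 728), Rational(-1, 11988))) = Add(-222, Mul(-11593, Rational(-1, 11988))) = Add(-222, Rational(11593, 11988)) = Rational(-2649743, 11988)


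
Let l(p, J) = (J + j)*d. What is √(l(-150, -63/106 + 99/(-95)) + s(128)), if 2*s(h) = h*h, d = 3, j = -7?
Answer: √828081607310/10070 ≈ 90.366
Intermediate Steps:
l(p, J) = -21 + 3*J (l(p, J) = (J - 7)*3 = (-7 + J)*3 = -21 + 3*J)
s(h) = h²/2 (s(h) = (h*h)/2 = h²/2)
√(l(-150, -63/106 + 99/(-95)) + s(128)) = √((-21 + 3*(-63/106 + 99/(-95))) + (½)*128²) = √((-21 + 3*(-63*1/106 + 99*(-1/95))) + (½)*16384) = √((-21 + 3*(-63/106 - 99/95)) + 8192) = √((-21 + 3*(-16479/10070)) + 8192) = √((-21 - 49437/10070) + 8192) = √(-260907/10070 + 8192) = √(82232533/10070) = √828081607310/10070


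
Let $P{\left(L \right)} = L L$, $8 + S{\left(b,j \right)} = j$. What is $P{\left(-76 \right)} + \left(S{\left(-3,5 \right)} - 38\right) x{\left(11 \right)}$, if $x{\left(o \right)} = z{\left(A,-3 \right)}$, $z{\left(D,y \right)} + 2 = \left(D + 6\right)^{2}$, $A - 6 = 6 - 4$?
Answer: $-2178$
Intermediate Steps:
$A = 8$ ($A = 6 + \left(6 - 4\right) = 6 + 2 = 8$)
$z{\left(D,y \right)} = -2 + \left(6 + D\right)^{2}$ ($z{\left(D,y \right)} = -2 + \left(D + 6\right)^{2} = -2 + \left(6 + D\right)^{2}$)
$S{\left(b,j \right)} = -8 + j$
$x{\left(o \right)} = 194$ ($x{\left(o \right)} = -2 + \left(6 + 8\right)^{2} = -2 + 14^{2} = -2 + 196 = 194$)
$P{\left(L \right)} = L^{2}$
$P{\left(-76 \right)} + \left(S{\left(-3,5 \right)} - 38\right) x{\left(11 \right)} = \left(-76\right)^{2} + \left(\left(-8 + 5\right) - 38\right) 194 = 5776 + \left(-3 - 38\right) 194 = 5776 - 7954 = -2178$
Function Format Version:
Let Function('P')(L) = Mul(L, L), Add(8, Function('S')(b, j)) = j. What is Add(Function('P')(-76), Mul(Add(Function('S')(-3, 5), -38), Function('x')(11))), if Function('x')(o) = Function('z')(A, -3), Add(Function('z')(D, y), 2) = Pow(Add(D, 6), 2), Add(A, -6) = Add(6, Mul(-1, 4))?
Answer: -2178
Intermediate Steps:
A = 8 (A = Add(6, Add(6, Mul(-1, 4))) = Add(6, Add(6, -4)) = Add(6, 2) = 8)
Function('z')(D, y) = Add(-2, Pow(Add(6, D), 2)) (Function('z')(D, y) = Add(-2, Pow(Add(D, 6), 2)) = Add(-2, Pow(Add(6, D), 2)))
Function('S')(b, j) = Add(-8, j)
Function('x')(o) = 194 (Function('x')(o) = Add(-2, Pow(Add(6, 8), 2)) = Add(-2, Pow(14, 2)) = Add(-2, 196) = 194)
Function('P')(L) = Pow(L, 2)
Add(Function('P')(-76), Mul(Add(Function('S')(-3, 5), -38), Function('x')(11))) = Add(Pow(-76, 2), Mul(Add(Add(-8, 5), -38), 194)) = Add(5776, Mul(Add(-3, -38), 194)) = Add(5776, Mul(-41, 194)) = Add(5776, -7954) = -2178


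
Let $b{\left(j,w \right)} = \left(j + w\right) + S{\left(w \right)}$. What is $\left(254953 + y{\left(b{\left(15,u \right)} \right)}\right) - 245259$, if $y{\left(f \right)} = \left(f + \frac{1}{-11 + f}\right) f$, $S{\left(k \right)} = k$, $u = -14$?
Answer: $\frac{236725}{24} \approx 9863.5$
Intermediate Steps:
$b{\left(j,w \right)} = j + 2 w$ ($b{\left(j,w \right)} = \left(j + w\right) + w = j + 2 w$)
$y{\left(f \right)} = f \left(f + \frac{1}{-11 + f}\right)$
$\left(254953 + y{\left(b{\left(15,u \right)} \right)}\right) - 245259 = \left(254953 + \frac{\left(15 + 2 \left(-14\right)\right) \left(1 + \left(15 + 2 \left(-14\right)\right)^{2} - 11 \left(15 + 2 \left(-14\right)\right)\right)}{-11 + \left(15 + 2 \left(-14\right)\right)}\right) - 245259 = \left(254953 + \frac{\left(15 - 28\right) \left(1 + \left(15 - 28\right)^{2} - 11 \left(15 - 28\right)\right)}{-11 + \left(15 - 28\right)}\right) - 245259 = \left(254953 - \frac{13 \left(1 + \left(-13\right)^{2} - -143\right)}{-11 - 13}\right) - 245259 = \left(254953 - \frac{13 \left(1 + 169 + 143\right)}{-24}\right) - 245259 = \left(254953 - \left(- \frac{13}{24}\right) 313\right) - 245259 = \left(254953 + \frac{4069}{24}\right) - 245259 = \frac{6122941}{24} - 245259 = \frac{236725}{24}$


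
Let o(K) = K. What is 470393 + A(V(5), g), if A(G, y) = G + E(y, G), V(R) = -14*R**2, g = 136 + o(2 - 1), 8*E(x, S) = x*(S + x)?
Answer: 3731163/8 ≈ 4.6640e+5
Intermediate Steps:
E(x, S) = x*(S + x)/8 (E(x, S) = (x*(S + x))/8 = x*(S + x)/8)
g = 137 (g = 136 + (2 - 1) = 136 + 1 = 137)
A(G, y) = G + y*(G + y)/8
470393 + A(V(5), g) = 470393 + (-14*5**2 + (1/8)*137*(-14*5**2 + 137)) = 470393 + (-14*25 + (1/8)*137*(-14*25 + 137)) = 470393 + (-350 + (1/8)*137*(-350 + 137)) = 470393 + (-350 + (1/8)*137*(-213)) = 470393 + (-350 - 29181/8) = 470393 - 31981/8 = 3731163/8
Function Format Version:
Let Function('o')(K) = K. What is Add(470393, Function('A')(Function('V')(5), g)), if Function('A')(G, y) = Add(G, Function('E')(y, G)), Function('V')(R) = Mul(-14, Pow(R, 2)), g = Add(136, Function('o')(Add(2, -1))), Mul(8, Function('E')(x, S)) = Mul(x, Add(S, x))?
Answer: Rational(3731163, 8) ≈ 4.6640e+5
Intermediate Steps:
Function('E')(x, S) = Mul(Rational(1, 8), x, Add(S, x)) (Function('E')(x, S) = Mul(Rational(1, 8), Mul(x, Add(S, x))) = Mul(Rational(1, 8), x, Add(S, x)))
g = 137 (g = Add(136, Add(2, -1)) = Add(136, 1) = 137)
Function('A')(G, y) = Add(G, Mul(Rational(1, 8), y, Add(G, y)))
Add(470393, Function('A')(Function('V')(5), g)) = Add(470393, Add(Mul(-14, Pow(5, 2)), Mul(Rational(1, 8), 137, Add(Mul(-14, Pow(5, 2)), 137)))) = Add(470393, Add(Mul(-14, 25), Mul(Rational(1, 8), 137, Add(Mul(-14, 25), 137)))) = Add(470393, Add(-350, Mul(Rational(1, 8), 137, Add(-350, 137)))) = Add(470393, Add(-350, Mul(Rational(1, 8), 137, -213))) = Add(470393, Add(-350, Rational(-29181, 8))) = Add(470393, Rational(-31981, 8)) = Rational(3731163, 8)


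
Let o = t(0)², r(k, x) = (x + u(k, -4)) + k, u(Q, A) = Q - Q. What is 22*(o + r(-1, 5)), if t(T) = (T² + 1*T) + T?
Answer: 88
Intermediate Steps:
u(Q, A) = 0
t(T) = T² + 2*T (t(T) = (T² + T) + T = (T + T²) + T = T² + 2*T)
r(k, x) = k + x (r(k, x) = (x + 0) + k = x + k = k + x)
o = 0 (o = (0*(2 + 0))² = (0*2)² = 0² = 0)
22*(o + r(-1, 5)) = 22*(0 + (-1 + 5)) = 22*(0 + 4) = 22*4 = 88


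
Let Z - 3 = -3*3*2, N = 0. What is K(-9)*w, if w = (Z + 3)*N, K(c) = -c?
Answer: 0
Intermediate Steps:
Z = -15 (Z = 3 - 3*3*2 = 3 - 9*2 = 3 - 18 = -15)
w = 0 (w = (-15 + 3)*0 = -12*0 = 0)
K(-9)*w = -1*(-9)*0 = 9*0 = 0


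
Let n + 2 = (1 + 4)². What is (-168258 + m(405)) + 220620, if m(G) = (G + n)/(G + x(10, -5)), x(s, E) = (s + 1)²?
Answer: 13771420/263 ≈ 52363.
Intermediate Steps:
x(s, E) = (1 + s)²
n = 23 (n = -2 + (1 + 4)² = -2 + 5² = -2 + 25 = 23)
m(G) = (23 + G)/(121 + G) (m(G) = (G + 23)/(G + (1 + 10)²) = (23 + G)/(G + 11²) = (23 + G)/(G + 121) = (23 + G)/(121 + G))
(-168258 + m(405)) + 220620 = (-168258 + (23 + 405)/(121 + 405)) + 220620 = (-168258 + 428/526) + 220620 = (-168258 + (1/526)*428) + 220620 = (-168258 + 214/263) + 220620 = -44251640/263 + 220620 = 13771420/263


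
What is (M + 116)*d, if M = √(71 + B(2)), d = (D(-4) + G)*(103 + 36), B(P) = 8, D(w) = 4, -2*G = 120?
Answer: -902944 - 7784*√79 ≈ -9.7213e+5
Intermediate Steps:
G = -60 (G = -½*120 = -60)
d = -7784 (d = (4 - 60)*(103 + 36) = -56*139 = -7784)
M = √79 (M = √(71 + 8) = √79 ≈ 8.8882)
(M + 116)*d = (√79 + 116)*(-7784) = (116 + √79)*(-7784) = -902944 - 7784*√79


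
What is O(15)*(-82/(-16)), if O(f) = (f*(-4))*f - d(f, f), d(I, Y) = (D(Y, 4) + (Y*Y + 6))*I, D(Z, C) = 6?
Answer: -182655/8 ≈ -22832.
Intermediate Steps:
d(I, Y) = I*(12 + Y²) (d(I, Y) = (6 + (Y*Y + 6))*I = (6 + (Y² + 6))*I = (6 + (6 + Y²))*I = (12 + Y²)*I = I*(12 + Y²))
O(f) = -4*f² - f*(12 + f²) (O(f) = (f*(-4))*f - f*(12 + f²) = (-4*f)*f - f*(12 + f²) = -4*f² - f*(12 + f²))
O(15)*(-82/(-16)) = (15*(-12 - 1*15² - 4*15))*(-82/(-16)) = (15*(-12 - 1*225 - 60))*(-82*(-1/16)) = (15*(-12 - 225 - 60))*(41/8) = (15*(-297))*(41/8) = -4455*41/8 = -182655/8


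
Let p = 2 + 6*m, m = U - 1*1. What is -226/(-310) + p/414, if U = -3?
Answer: 21686/32085 ≈ 0.67589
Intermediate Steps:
m = -4 (m = -3 - 1*1 = -3 - 1 = -4)
p = -22 (p = 2 + 6*(-4) = 2 - 24 = -22)
-226/(-310) + p/414 = -226/(-310) - 22/414 = -226*(-1/310) - 22*1/414 = 113/155 - 11/207 = 21686/32085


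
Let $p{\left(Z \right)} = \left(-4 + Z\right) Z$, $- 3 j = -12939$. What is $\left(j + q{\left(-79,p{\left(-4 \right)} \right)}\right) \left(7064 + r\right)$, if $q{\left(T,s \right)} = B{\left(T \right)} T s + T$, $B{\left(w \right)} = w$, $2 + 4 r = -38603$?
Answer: $- \frac{1055318577}{2} \approx -5.2766 \cdot 10^{8}$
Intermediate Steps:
$r = - \frac{38605}{4}$ ($r = - \frac{1}{2} + \frac{1}{4} \left(-38603\right) = - \frac{1}{2} - \frac{38603}{4} = - \frac{38605}{4} \approx -9651.3$)
$j = 4313$ ($j = \left(- \frac{1}{3}\right) \left(-12939\right) = 4313$)
$p{\left(Z \right)} = Z \left(-4 + Z\right)$
$q{\left(T,s \right)} = T + s T^{2}$ ($q{\left(T,s \right)} = T T s + T = T^{2} s + T = s T^{2} + T = T + s T^{2}$)
$\left(j + q{\left(-79,p{\left(-4 \right)} \right)}\right) \left(7064 + r\right) = \left(4313 - 79 \left(1 - 79 \left(- 4 \left(-4 - 4\right)\right)\right)\right) \left(7064 - \frac{38605}{4}\right) = \left(4313 - 79 \left(1 - 79 \left(\left(-4\right) \left(-8\right)\right)\right)\right) \left(- \frac{10349}{4}\right) = \left(4313 - 79 \left(1 - 2528\right)\right) \left(- \frac{10349}{4}\right) = \left(4313 - -199633\right) \left(- \frac{10349}{4}\right) = \left(4313 + 199633\right) \left(- \frac{10349}{4}\right) = 203946 \left(- \frac{10349}{4}\right) = - \frac{1055318577}{2}$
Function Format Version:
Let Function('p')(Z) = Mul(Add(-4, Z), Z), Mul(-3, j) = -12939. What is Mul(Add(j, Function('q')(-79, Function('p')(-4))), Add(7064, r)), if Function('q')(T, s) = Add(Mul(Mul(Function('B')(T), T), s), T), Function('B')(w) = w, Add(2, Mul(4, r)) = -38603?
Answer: Rational(-1055318577, 2) ≈ -5.2766e+8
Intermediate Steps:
r = Rational(-38605, 4) (r = Add(Rational(-1, 2), Mul(Rational(1, 4), -38603)) = Add(Rational(-1, 2), Rational(-38603, 4)) = Rational(-38605, 4) ≈ -9651.3)
j = 4313 (j = Mul(Rational(-1, 3), -12939) = 4313)
Function('p')(Z) = Mul(Z, Add(-4, Z))
Function('q')(T, s) = Add(T, Mul(s, Pow(T, 2))) (Function('q')(T, s) = Add(Mul(Mul(T, T), s), T) = Add(Mul(Pow(T, 2), s), T) = Add(Mul(s, Pow(T, 2)), T) = Add(T, Mul(s, Pow(T, 2))))
Mul(Add(j, Function('q')(-79, Function('p')(-4))), Add(7064, r)) = Mul(Add(4313, Mul(-79, Add(1, Mul(-79, Mul(-4, Add(-4, -4)))))), Add(7064, Rational(-38605, 4))) = Mul(Add(4313, Mul(-79, Add(1, Mul(-79, Mul(-4, -8))))), Rational(-10349, 4)) = Mul(Add(4313, Mul(-79, Add(1, Mul(-79, 32)))), Rational(-10349, 4)) = Mul(Add(4313, Mul(-79, Add(1, -2528))), Rational(-10349, 4)) = Mul(Add(4313, Mul(-79, -2527)), Rational(-10349, 4)) = Mul(Add(4313, 199633), Rational(-10349, 4)) = Mul(203946, Rational(-10349, 4)) = Rational(-1055318577, 2)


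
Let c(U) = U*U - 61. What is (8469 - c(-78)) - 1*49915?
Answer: -47469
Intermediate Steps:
c(U) = -61 + U² (c(U) = U² - 61 = -61 + U²)
(8469 - c(-78)) - 1*49915 = (8469 - (-61 + (-78)²)) - 1*49915 = (8469 - (-61 + 6084)) - 49915 = (8469 - 1*6023) - 49915 = (8469 - 6023) - 49915 = 2446 - 49915 = -47469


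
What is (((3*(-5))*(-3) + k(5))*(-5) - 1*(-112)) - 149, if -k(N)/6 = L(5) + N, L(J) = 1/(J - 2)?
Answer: -102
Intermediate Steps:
L(J) = 1/(-2 + J)
k(N) = -2 - 6*N (k(N) = -6*(1/(-2 + 5) + N) = -6*(1/3 + N) = -6*(⅓ + N) = -2 - 6*N)
(((3*(-5))*(-3) + k(5))*(-5) - 1*(-112)) - 149 = (((3*(-5))*(-3) + (-2 - 6*5))*(-5) - 1*(-112)) - 149 = ((-15*(-3) + (-2 - 30))*(-5) + 112) - 149 = ((45 - 32)*(-5) + 112) - 149 = (13*(-5) + 112) - 149 = (-65 + 112) - 149 = 47 - 149 = -102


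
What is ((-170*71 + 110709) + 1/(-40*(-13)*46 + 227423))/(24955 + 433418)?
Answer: 24792222178/115208844939 ≈ 0.21519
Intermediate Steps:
((-170*71 + 110709) + 1/(-40*(-13)*46 + 227423))/(24955 + 433418) = ((-12070 + 110709) + 1/(520*46 + 227423))/458373 = (98639 + 1/(23920 + 227423))*(1/458373) = (98639 + 1/251343)*(1/458373) = (24792222178/251343)*(1/458373) = 24792222178/115208844939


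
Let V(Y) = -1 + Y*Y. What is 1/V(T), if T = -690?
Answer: 1/476099 ≈ 2.1004e-6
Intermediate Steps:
V(Y) = -1 + Y**2
1/V(T) = 1/(-1 + (-690)**2) = 1/(-1 + 476100) = 1/476099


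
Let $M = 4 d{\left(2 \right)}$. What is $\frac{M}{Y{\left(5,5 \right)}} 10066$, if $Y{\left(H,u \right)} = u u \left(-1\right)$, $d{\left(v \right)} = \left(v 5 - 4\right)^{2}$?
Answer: $- \frac{1449504}{25} \approx -57980.0$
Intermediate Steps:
$d{\left(v \right)} = \left(-4 + 5 v\right)^{2}$ ($d{\left(v \right)} = \left(5 v - 4\right)^{2} = \left(-4 + 5 v\right)^{2}$)
$Y{\left(H,u \right)} = - u^{2}$ ($Y{\left(H,u \right)} = u^{2} \left(-1\right) = - u^{2}$)
$M = 144$ ($M = 4 \left(-4 + 5 \cdot 2\right)^{2} = 4 \left(-4 + 10\right)^{2} = 4 \cdot 6^{2} = 4 \cdot 36 = 144$)
$\frac{M}{Y{\left(5,5 \right)}} 10066 = \frac{144}{\left(-1\right) 5^{2}} \cdot 10066 = \frac{144}{\left(-1\right) 25} \cdot 10066 = \frac{144}{-25} \cdot 10066 = 144 \left(- \frac{1}{25}\right) 10066 = \left(- \frac{144}{25}\right) 10066 = - \frac{1449504}{25}$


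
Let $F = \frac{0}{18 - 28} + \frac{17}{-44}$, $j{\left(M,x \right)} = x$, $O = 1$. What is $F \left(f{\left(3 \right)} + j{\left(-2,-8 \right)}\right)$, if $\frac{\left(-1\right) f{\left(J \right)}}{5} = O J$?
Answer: $\frac{391}{44} \approx 8.8864$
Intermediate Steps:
$F = - \frac{17}{44}$ ($F = \frac{0}{-10} + 17 \left(- \frac{1}{44}\right) = 0 \left(- \frac{1}{10}\right) - \frac{17}{44} = 0 - \frac{17}{44} = - \frac{17}{44} \approx -0.38636$)
$f{\left(J \right)} = - 5 J$ ($f{\left(J \right)} = - 5 \cdot 1 J = - 5 J$)
$F \left(f{\left(3 \right)} + j{\left(-2,-8 \right)}\right) = - \frac{17 \left(\left(-5\right) 3 - 8\right)}{44} = - \frac{17 \left(-15 - 8\right)}{44} = \left(- \frac{17}{44}\right) \left(-23\right) = \frac{391}{44}$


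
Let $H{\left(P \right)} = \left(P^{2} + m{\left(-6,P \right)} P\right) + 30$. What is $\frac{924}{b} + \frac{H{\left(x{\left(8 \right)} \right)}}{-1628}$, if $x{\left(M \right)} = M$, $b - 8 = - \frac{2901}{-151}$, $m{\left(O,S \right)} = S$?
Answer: $\frac{16178275}{477818} \approx 33.859$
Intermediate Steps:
$b = \frac{4109}{151}$ ($b = 8 - \frac{2901}{-151} = 8 - - \frac{2901}{151} = 8 + \frac{2901}{151} = \frac{4109}{151} \approx 27.212$)
$H{\left(P \right)} = 30 + 2 P^{2}$ ($H{\left(P \right)} = \left(P^{2} + P P\right) + 30 = \left(P^{2} + P^{2}\right) + 30 = 2 P^{2} + 30 = 30 + 2 P^{2}$)
$\frac{924}{b} + \frac{H{\left(x{\left(8 \right)} \right)}}{-1628} = \frac{924}{\frac{4109}{151}} + \frac{30 + 2 \cdot 8^{2}}{-1628} = 924 \cdot \frac{151}{4109} + \left(30 + 2 \cdot 64\right) \left(- \frac{1}{1628}\right) = \frac{19932}{587} + \left(30 + 128\right) \left(- \frac{1}{1628}\right) = \frac{19932}{587} + 158 \left(- \frac{1}{1628}\right) = \frac{19932}{587} - \frac{79}{814} = \frac{16178275}{477818}$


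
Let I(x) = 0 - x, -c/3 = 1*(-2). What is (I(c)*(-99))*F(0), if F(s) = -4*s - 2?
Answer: -1188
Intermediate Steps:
F(s) = -2 - 4*s
c = 6 (c = -3*(-2) = 6)
I(x) = -x
(I(c)*(-99))*F(0) = (-1*6*(-99))*(-2 - 4*0) = (-6*(-99))*(-2 + 0) = 594*(-2) = -1188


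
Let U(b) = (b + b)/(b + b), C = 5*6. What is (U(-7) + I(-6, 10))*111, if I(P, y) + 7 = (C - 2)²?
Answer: 86358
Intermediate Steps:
C = 30
I(P, y) = 777 (I(P, y) = -7 + (30 - 2)² = -7 + 28² = -7 + 784 = 777)
U(b) = 1 (U(b) = (2*b)/((2*b)) = (2*b)*(1/(2*b)) = 1)
(U(-7) + I(-6, 10))*111 = (1 + 777)*111 = 778*111 = 86358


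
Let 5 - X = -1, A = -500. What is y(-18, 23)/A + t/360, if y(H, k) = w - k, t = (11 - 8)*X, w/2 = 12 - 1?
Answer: 13/250 ≈ 0.052000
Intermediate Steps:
X = 6 (X = 5 - 1*(-1) = 5 + 1 = 6)
w = 22 (w = 2*(12 - 1) = 2*11 = 22)
t = 18 (t = (11 - 8)*6 = 3*6 = 18)
y(H, k) = 22 - k
y(-18, 23)/A + t/360 = (22 - 1*23)/(-500) + 18/360 = (22 - 23)*(-1/500) + 18*(1/360) = -1*(-1/500) + 1/20 = 1/500 + 1/20 = 13/250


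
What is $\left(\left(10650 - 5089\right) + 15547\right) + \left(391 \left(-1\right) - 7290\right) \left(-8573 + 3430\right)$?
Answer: $39524491$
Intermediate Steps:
$\left(\left(10650 - 5089\right) + 15547\right) + \left(391 \left(-1\right) - 7290\right) \left(-8573 + 3430\right) = \left(\left(10650 - 5089\right) + 15547\right) + \left(-391 - 7290\right) \left(-5143\right) = \left(5561 + 15547\right) - -39503383 = 21108 + 39503383 = 39524491$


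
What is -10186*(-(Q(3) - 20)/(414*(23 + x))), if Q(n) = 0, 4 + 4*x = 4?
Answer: -101860/4761 ≈ -21.395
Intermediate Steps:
x = 0 (x = -1 + (¼)*4 = -1 + 1 = 0)
-10186*(-(Q(3) - 20)/(414*(23 + x))) = -10186*(-(0 - 20)/(414*(23 + 0))) = -10186/(((23/(-20))*(-46))*9) = -10186/(((23*(-1/20))*(-46))*9) = -10186/(-23/20*(-46)*9) = -10186/((529/10)*9) = -10186/4761/10 = -10186*10/4761 = -101860/4761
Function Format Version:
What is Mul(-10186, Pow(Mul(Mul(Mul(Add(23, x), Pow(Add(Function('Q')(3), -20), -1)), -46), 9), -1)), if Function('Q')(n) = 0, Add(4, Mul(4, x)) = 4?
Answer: Rational(-101860, 4761) ≈ -21.395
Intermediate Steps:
x = 0 (x = Add(-1, Mul(Rational(1, 4), 4)) = Add(-1, 1) = 0)
Mul(-10186, Pow(Mul(Mul(Mul(Add(23, x), Pow(Add(Function('Q')(3), -20), -1)), -46), 9), -1)) = Mul(-10186, Pow(Mul(Mul(Mul(Add(23, 0), Pow(Add(0, -20), -1)), -46), 9), -1)) = Mul(-10186, Pow(Mul(Mul(Mul(23, Pow(-20, -1)), -46), 9), -1)) = Mul(-10186, Pow(Mul(Mul(Mul(23, Rational(-1, 20)), -46), 9), -1)) = Mul(-10186, Pow(Mul(Mul(Rational(-23, 20), -46), 9), -1)) = Mul(-10186, Pow(Mul(Rational(529, 10), 9), -1)) = Mul(-10186, Pow(Rational(4761, 10), -1)) = Mul(-10186, Rational(10, 4761)) = Rational(-101860, 4761)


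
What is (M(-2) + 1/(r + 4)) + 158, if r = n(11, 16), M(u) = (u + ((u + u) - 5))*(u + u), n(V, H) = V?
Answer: 3031/15 ≈ 202.07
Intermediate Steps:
M(u) = 2*u*(-5 + 3*u) (M(u) = (u + (2*u - 5))*(2*u) = (u + (-5 + 2*u))*(2*u) = (-5 + 3*u)*(2*u) = 2*u*(-5 + 3*u))
r = 11
(M(-2) + 1/(r + 4)) + 158 = (2*(-2)*(-5 + 3*(-2)) + 1/(11 + 4)) + 158 = (2*(-2)*(-5 - 6) + 1/15) + 158 = (2*(-2)*(-11) + 1/15) + 158 = (44 + 1/15) + 158 = 661/15 + 158 = 3031/15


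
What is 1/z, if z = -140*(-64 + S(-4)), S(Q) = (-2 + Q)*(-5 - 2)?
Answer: 1/3080 ≈ 0.00032468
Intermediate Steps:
S(Q) = 14 - 7*Q (S(Q) = (-2 + Q)*(-7) = 14 - 7*Q)
z = 3080 (z = -140*(-64 + (14 - 7*(-4))) = -140*(-64 + (14 + 28)) = -140*(-64 + 42) = -140*(-22) = 3080)
1/z = 1/3080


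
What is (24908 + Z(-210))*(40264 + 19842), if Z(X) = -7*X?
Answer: 1585476068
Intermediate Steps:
(24908 + Z(-210))*(40264 + 19842) = (24908 - 7*(-210))*(40264 + 19842) = (24908 + 1470)*60106 = 26378*60106 = 1585476068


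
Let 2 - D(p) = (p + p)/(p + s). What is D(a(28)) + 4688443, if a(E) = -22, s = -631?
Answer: 3061554541/653 ≈ 4.6884e+6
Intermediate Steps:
D(p) = 2 - 2*p/(-631 + p) (D(p) = 2 - (p + p)/(p - 631) = 2 - 2*p/(-631 + p))
D(a(28)) + 4688443 = -1262/(-631 - 22) + 4688443 = -1262/(-653) + 4688443 = -1262*(-1/653) + 4688443 = 1262/653 + 4688443 = 3061554541/653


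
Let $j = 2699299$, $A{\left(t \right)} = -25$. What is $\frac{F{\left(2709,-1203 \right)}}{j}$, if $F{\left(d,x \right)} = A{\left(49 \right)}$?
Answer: $- \frac{25}{2699299} \approx -9.2617 \cdot 10^{-6}$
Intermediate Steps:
$F{\left(d,x \right)} = -25$
$\frac{F{\left(2709,-1203 \right)}}{j} = - \frac{25}{2699299}$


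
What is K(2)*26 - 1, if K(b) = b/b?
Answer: 25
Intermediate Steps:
K(b) = 1
K(2)*26 - 1 = 1*26 - 1 = 26 - 1 = 25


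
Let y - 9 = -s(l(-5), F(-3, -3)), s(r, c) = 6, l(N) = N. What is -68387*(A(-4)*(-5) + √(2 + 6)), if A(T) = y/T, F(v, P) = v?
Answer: -1025805/4 - 136774*√2 ≈ -4.4988e+5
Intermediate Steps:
y = 3 (y = 9 - 1*6 = 9 - 6 = 3)
A(T) = 3/T
-68387*(A(-4)*(-5) + √(2 + 6)) = -68387*((3/(-4))*(-5) + √(2 + 6)) = -68387*((3*(-¼))*(-5) + √8) = -68387*(-¾*(-5) + 2*√2) = -68387*(15/4 + 2*√2) = -1025805/4 - 136774*√2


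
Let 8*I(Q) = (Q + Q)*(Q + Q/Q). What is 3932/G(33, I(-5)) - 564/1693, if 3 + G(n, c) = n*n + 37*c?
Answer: 5940032/2151803 ≈ 2.7605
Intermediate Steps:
I(Q) = Q*(1 + Q)/4 (I(Q) = ((Q + Q)*(Q + Q/Q))/8 = ((2*Q)*(Q + 1))/8 = ((2*Q)*(1 + Q))/8 = (2*Q*(1 + Q))/8 = Q*(1 + Q)/4)
G(n, c) = -3 + n² + 37*c (G(n, c) = -3 + (n*n + 37*c) = -3 + (n² + 37*c) = -3 + n² + 37*c)
3932/G(33, I(-5)) - 564/1693 = 3932/(-3 + 33² + 37*((¼)*(-5)*(1 - 5))) - 564/1693 = 3932/(-3 + 1089 + 37*((¼)*(-5)*(-4))) - 564*1/1693 = 3932/(-3 + 1089 + 37*5) - 564/1693 = 3932/(-3 + 1089 + 185) - 564/1693 = 3932/1271 - 564/1693 = 5940032/2151803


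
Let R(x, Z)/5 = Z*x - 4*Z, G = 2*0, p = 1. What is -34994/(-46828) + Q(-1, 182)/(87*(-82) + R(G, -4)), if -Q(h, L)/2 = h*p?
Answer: 61688505/82581178 ≈ 0.74700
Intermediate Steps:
G = 0
R(x, Z) = -20*Z + 5*Z*x (R(x, Z) = 5*(Z*x - 4*Z) = 5*(-4*Z + Z*x) = -20*Z + 5*Z*x)
Q(h, L) = -2*h
-34994/(-46828) + Q(-1, 182)/(87*(-82) + R(G, -4)) = -34994/(-46828) + (-2*(-1))/(87*(-82) + 5*(-4)*(-4 + 0)) = -34994*(-1/46828) + 2/(-7134 + 5*(-4)*(-4)) = 17497/23414 + 2/(-7134 + 80) = 17497/23414 + 2/(-7054) = 17497/23414 + 2*(-1/7054) = 17497/23414 - 1/3527 = 61688505/82581178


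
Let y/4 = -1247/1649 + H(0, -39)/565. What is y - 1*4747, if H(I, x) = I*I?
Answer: -7832791/1649 ≈ -4750.0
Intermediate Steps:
H(I, x) = I**2
y = -4988/1649 (y = 4*(-1247/1649 + 0**2/565) = 4*(-1247*1/1649 + 0*(1/565)) = 4*(-1247/1649 + 0) = 4*(-1247/1649) = -4988/1649 ≈ -3.0249)
y - 1*4747 = -4988/1649 - 1*4747 = -4988/1649 - 4747 = -7832791/1649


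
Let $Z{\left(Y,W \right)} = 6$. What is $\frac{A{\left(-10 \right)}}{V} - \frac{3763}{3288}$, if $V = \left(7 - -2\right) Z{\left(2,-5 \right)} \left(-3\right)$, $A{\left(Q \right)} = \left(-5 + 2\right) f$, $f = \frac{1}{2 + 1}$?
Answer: $- \frac{101053}{88776} \approx -1.1383$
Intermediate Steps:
$f = \frac{1}{3} \approx 0.33333$
$A{\left(Q \right)} = -1$ ($A{\left(Q \right)} = \left(-5 + 2\right) \frac{1}{3} = \left(-3\right) \frac{1}{3} = -1$)
$V = -162$ ($V = \left(7 - -2\right) 6 \left(-3\right) = \left(7 + 2\right) 6 \left(-3\right) = 9 \cdot 6 \left(-3\right) = 54 \left(-3\right) = -162$)
$\frac{A{\left(-10 \right)}}{V} - \frac{3763}{3288} = - \frac{1}{-162} - \frac{3763}{3288} = \left(-1\right) \left(- \frac{1}{162}\right) - \frac{3763}{3288} = \frac{1}{162} - \frac{3763}{3288} = - \frac{101053}{88776}$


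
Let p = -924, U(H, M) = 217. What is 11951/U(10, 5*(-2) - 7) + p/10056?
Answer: 9998229/181846 ≈ 54.982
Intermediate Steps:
11951/U(10, 5*(-2) - 7) + p/10056 = 11951/217 - 924/10056 = 11951*(1/217) - 924*1/10056 = 11951/217 - 77/838 = 9998229/181846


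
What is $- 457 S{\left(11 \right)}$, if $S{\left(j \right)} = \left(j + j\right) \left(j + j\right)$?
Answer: $-221188$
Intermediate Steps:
$S{\left(j \right)} = 4 j^{2}$ ($S{\left(j \right)} = 2 j 2 j = 4 j^{2}$)
$- 457 S{\left(11 \right)} = - 457 \cdot 4 \cdot 11^{2} = - 457 \cdot 4 \cdot 121 = \left(-457\right) 484 = -221188$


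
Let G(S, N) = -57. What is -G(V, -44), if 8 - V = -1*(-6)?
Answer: 57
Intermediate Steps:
V = 2 (V = 8 - (-1)*(-6) = 8 - 1*6 = 8 - 6 = 2)
-G(V, -44) = -1*(-57) = 57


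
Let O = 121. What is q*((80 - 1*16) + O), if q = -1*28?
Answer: -5180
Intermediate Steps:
q = -28
q*((80 - 1*16) + O) = -28*((80 - 1*16) + 121) = -28*((80 - 16) + 121) = -28*(64 + 121) = -28*185 = -5180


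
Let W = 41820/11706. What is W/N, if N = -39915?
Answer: -1394/15574833 ≈ -8.9503e-5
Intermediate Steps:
W = 6970/1951 (W = 41820*(1/11706) = 6970/1951 ≈ 3.5725)
W/N = (6970/1951)/(-39915) = (6970/1951)*(-1/39915) = -1394/15574833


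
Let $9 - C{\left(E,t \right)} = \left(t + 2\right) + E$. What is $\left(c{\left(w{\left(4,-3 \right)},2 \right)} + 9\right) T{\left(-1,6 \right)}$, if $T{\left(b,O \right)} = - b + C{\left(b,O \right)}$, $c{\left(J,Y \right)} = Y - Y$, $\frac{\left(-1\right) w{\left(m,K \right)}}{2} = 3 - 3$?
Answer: $27$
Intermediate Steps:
$w{\left(m,K \right)} = 0$ ($w{\left(m,K \right)} = - 2 \left(3 - 3\right) = \left(-2\right) 0 = 0$)
$C{\left(E,t \right)} = 7 - E - t$ ($C{\left(E,t \right)} = 9 - \left(\left(t + 2\right) + E\right) = 9 - \left(\left(2 + t\right) + E\right) = 9 - \left(2 + E + t\right) = 7 - E - t$)
$c{\left(J,Y \right)} = 0$
$T{\left(b,O \right)} = 7 - O - 2 b$ ($T{\left(b,O \right)} = - b - \left(-7 + O + b\right) = 7 - O - 2 b$)
$\left(c{\left(w{\left(4,-3 \right)},2 \right)} + 9\right) T{\left(-1,6 \right)} = \left(0 + 9\right) \left(7 - 6 - -2\right) = 9 \left(7 - 6 + 2\right) = 9 \cdot 3 = 27$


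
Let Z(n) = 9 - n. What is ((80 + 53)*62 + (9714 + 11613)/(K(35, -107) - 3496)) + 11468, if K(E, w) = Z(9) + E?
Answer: 68208827/3461 ≈ 19708.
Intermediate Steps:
K(E, w) = E (K(E, w) = (9 - 1*9) + E = (9 - 9) + E = 0 + E = E)
((80 + 53)*62 + (9714 + 11613)/(K(35, -107) - 3496)) + 11468 = ((80 + 53)*62 + (9714 + 11613)/(35 - 3496)) + 11468 = (133*62 + 21327/(-3461)) + 11468 = (8246 + 21327*(-1/3461)) + 11468 = (8246 - 21327/3461) + 11468 = 28518079/3461 + 11468 = 68208827/3461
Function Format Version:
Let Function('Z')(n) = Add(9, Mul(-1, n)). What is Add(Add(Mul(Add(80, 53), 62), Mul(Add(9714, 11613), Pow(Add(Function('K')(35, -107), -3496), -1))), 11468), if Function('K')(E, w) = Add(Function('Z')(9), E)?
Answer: Rational(68208827, 3461) ≈ 19708.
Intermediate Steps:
Function('K')(E, w) = E (Function('K')(E, w) = Add(Add(9, Mul(-1, 9)), E) = Add(Add(9, -9), E) = Add(0, E) = E)
Add(Add(Mul(Add(80, 53), 62), Mul(Add(9714, 11613), Pow(Add(Function('K')(35, -107), -3496), -1))), 11468) = Add(Add(Mul(Add(80, 53), 62), Mul(Add(9714, 11613), Pow(Add(35, -3496), -1))), 11468) = Add(Add(Mul(133, 62), Mul(21327, Pow(-3461, -1))), 11468) = Add(Add(8246, Mul(21327, Rational(-1, 3461))), 11468) = Add(Add(8246, Rational(-21327, 3461)), 11468) = Add(Rational(28518079, 3461), 11468) = Rational(68208827, 3461)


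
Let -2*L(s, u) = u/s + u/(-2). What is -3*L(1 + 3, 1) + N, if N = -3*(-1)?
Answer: 21/8 ≈ 2.6250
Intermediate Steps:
N = 3
L(s, u) = u/4 - u/(2*s) (L(s, u) = -(u/s + u/(-2))/2 = -(u/s + u*(-½))/2 = -(u/s - u/2)/2 = -(-u/2 + u/s)/2 = u/4 - u/(2*s))
-3*L(1 + 3, 1) + N = -3*(-2 + (1 + 3))/(4*(1 + 3)) + 3 = -3*(-2 + 4)/(4*4) + 3 = -3*2/(4*4) + 3 = -3*⅛ + 3 = -3/8 + 3 = 21/8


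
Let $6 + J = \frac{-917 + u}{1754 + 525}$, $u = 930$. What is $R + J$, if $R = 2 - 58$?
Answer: $- \frac{141285}{2279} \approx -61.994$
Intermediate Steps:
$J = - \frac{13661}{2279}$ ($J = -6 + \frac{-917 + 930}{1754 + 525} = -6 + \frac{13}{2279} = - \frac{13661}{2279} \approx -5.9943$)
$R = -56$ ($R = 2 - 58 = -56$)
$R + J = -56 - \frac{13661}{2279} = - \frac{141285}{2279}$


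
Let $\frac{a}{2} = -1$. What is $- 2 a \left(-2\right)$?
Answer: $-8$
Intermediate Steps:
$a = -2$ ($a = 2 \left(-1\right) = -2$)
$- 2 a \left(-2\right) = \left(-2\right) \left(-2\right) \left(-2\right) = 4 \left(-2\right) = -8$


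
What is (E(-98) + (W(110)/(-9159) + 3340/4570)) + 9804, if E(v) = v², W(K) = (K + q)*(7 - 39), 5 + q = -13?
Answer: 81239752018/4185663 ≈ 19409.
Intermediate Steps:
q = -18 (q = -5 - 13 = -18)
W(K) = 576 - 32*K (W(K) = (K - 18)*(7 - 39) = (-18 + K)*(-32) = 576 - 32*K)
(E(-98) + (W(110)/(-9159) + 3340/4570)) + 9804 = ((-98)² + ((576 - 32*110)/(-9159) + 3340/4570)) + 9804 = (9604 + ((576 - 3520)*(-1/9159) + 3340*(1/4570))) + 9804 = (9604 + (-2944*(-1/9159) + 334/457)) + 9804 = (9604 + (2944/9159 + 334/457)) + 9804 = (9604 + 4404514/4185663) + 9804 = 40203511966/4185663 + 9804 = 81239752018/4185663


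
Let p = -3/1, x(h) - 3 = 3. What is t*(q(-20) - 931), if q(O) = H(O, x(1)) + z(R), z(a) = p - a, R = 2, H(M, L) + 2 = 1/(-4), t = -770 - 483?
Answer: 4702509/4 ≈ 1.1756e+6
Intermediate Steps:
x(h) = 6 (x(h) = 3 + 3 = 6)
t = -1253
H(M, L) = -9/4 (H(M, L) = -2 + 1/(-4) = -2 - ¼ = -9/4)
p = -3 (p = -3*1 = -3)
z(a) = -3 - a
q(O) = -29/4 (q(O) = -9/4 + (-3 - 1*2) = -9/4 + (-3 - 2) = -9/4 - 5 = -29/4)
t*(q(-20) - 931) = -1253*(-29/4 - 931) = -1253*(-3753/4) = 4702509/4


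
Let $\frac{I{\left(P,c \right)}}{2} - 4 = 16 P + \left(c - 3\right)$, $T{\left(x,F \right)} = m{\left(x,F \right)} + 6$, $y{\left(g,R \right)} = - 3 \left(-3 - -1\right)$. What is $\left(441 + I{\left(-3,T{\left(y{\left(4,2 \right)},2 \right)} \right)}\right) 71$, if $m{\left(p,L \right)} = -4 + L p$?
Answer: $26625$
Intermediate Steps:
$y{\left(g,R \right)} = 6$ ($y{\left(g,R \right)} = - 3 \left(-3 + 1\right) = \left(-3\right) \left(-2\right) = 6$)
$T{\left(x,F \right)} = 2 + F x$ ($T{\left(x,F \right)} = \left(-4 + F x\right) + 6 = 2 + F x$)
$I{\left(P,c \right)} = 2 + 2 c + 32 P$ ($I{\left(P,c \right)} = 8 + 2 \left(16 P + \left(c - 3\right)\right) = 8 + 2 \left(16 P + \left(-3 + c\right)\right) = 8 + 2 \left(-3 + c + 16 P\right) = 8 + \left(-6 + 2 c + 32 P\right) = 2 + 2 c + 32 P$)
$\left(441 + I{\left(-3,T{\left(y{\left(4,2 \right)},2 \right)} \right)}\right) 71 = \left(441 + \left(2 + 2 \left(2 + 2 \cdot 6\right) + 32 \left(-3\right)\right)\right) 71 = \left(441 + \left(2 + 2 \left(2 + 12\right) - 96\right)\right) 71 = \left(441 + \left(2 + 2 \cdot 14 - 96\right)\right) 71 = \left(441 + \left(2 + 28 - 96\right)\right) 71 = \left(441 - 66\right) 71 = 375 \cdot 71 = 26625$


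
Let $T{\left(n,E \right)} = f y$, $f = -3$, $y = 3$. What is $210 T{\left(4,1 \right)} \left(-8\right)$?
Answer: $15120$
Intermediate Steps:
$T{\left(n,E \right)} = -9$ ($T{\left(n,E \right)} = \left(-3\right) 3 = -9$)
$210 T{\left(4,1 \right)} \left(-8\right) = 210 \left(\left(-9\right) \left(-8\right)\right) = 210 \cdot 72 = 15120$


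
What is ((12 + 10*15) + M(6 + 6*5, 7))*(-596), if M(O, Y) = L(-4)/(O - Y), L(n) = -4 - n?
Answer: -96552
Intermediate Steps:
M(O, Y) = 0 (M(O, Y) = (-4 - 1*(-4))/(O - Y) = (-4 + 4)/(O - Y) = 0/(O - Y) = 0)
((12 + 10*15) + M(6 + 6*5, 7))*(-596) = ((12 + 10*15) + 0)*(-596) = ((12 + 150) + 0)*(-596) = (162 + 0)*(-596) = 162*(-596) = -96552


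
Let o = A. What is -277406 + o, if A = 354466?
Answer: 77060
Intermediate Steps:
o = 354466
-277406 + o = -277406 + 354466 = 77060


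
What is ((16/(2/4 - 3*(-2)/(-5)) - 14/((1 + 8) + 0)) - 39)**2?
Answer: 15960025/3969 ≈ 4021.2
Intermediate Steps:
((16/(2/4 - 3*(-2)/(-5)) - 14/((1 + 8) + 0)) - 39)**2 = ((16/(2*(1/4) + 6*(-1/5)) - 14/(9 + 0)) - 39)**2 = ((16/(1/2 - 6/5) - 14/9) - 39)**2 = ((16/(-7/10) - 14*1/9) - 39)**2 = ((16*(-10/7) - 14/9) - 39)**2 = ((-160/7 - 14/9) - 39)**2 = (-1538/63 - 39)**2 = (-3995/63)**2 = 15960025/3969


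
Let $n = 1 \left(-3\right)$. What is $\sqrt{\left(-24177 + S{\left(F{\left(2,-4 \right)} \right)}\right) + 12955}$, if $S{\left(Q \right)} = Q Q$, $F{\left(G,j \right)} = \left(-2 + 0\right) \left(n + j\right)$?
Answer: $i \sqrt{11026} \approx 105.0 i$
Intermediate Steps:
$n = -3$
$F{\left(G,j \right)} = 6 - 2 j$ ($F{\left(G,j \right)} = \left(-2 + 0\right) \left(-3 + j\right) = - 2 \left(-3 + j\right) = 6 - 2 j$)
$S{\left(Q \right)} = Q^{2}$
$\sqrt{\left(-24177 + S{\left(F{\left(2,-4 \right)} \right)}\right) + 12955} = \sqrt{\left(-24177 + \left(6 - -8\right)^{2}\right) + 12955} = \sqrt{\left(-24177 + \left(6 + 8\right)^{2}\right) + 12955} = \sqrt{\left(-24177 + 14^{2}\right) + 12955} = \sqrt{\left(-24177 + 196\right) + 12955} = \sqrt{-23981 + 12955} = \sqrt{-11026} = i \sqrt{11026}$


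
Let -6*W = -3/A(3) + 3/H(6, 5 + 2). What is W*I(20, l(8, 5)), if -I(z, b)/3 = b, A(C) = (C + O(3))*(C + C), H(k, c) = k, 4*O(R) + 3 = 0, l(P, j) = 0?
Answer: 0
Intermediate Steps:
O(R) = -3/4 (O(R) = -3/4 + (1/4)*0 = -3/4 + 0 = -3/4)
A(C) = 2*C*(-3/4 + C) (A(C) = (C - 3/4)*(C + C) = (-3/4 + C)*(2*C) = 2*C*(-3/4 + C))
I(z, b) = -3*b
W = -5/108 (W = -(-3*2/(3*(-3 + 4*3)) + 3/6)/6 = -(-3*2/(3*(-3 + 12)) + 3*(1/6))/6 = -(-3/((1/2)*3*9) + 1/2)/6 = -(-3/27/2 + 1/2)/6 = -(-3*2/27 + 1/2)/6 = -(-2/9 + 1/2)/6 = -1/6*5/18 = -5/108 ≈ -0.046296)
W*I(20, l(8, 5)) = -(-5)*0/36 = -5/108*0 = 0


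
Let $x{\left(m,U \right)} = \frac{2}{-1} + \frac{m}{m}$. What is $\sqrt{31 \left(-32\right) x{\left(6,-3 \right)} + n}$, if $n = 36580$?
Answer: $2 \sqrt{9393} \approx 193.83$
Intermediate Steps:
$x{\left(m,U \right)} = -1$ ($x{\left(m,U \right)} = 2 \left(-1\right) + 1 = -2 + 1 = -1$)
$\sqrt{31 \left(-32\right) x{\left(6,-3 \right)} + n} = \sqrt{31 \left(-32\right) \left(-1\right) + 36580} = \sqrt{\left(-992\right) \left(-1\right) + 36580} = \sqrt{992 + 36580} = \sqrt{37572} = 2 \sqrt{9393}$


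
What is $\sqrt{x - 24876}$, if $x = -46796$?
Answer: $34 i \sqrt{62} \approx 267.72 i$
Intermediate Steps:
$\sqrt{x - 24876} = \sqrt{-46796 - 24876} = \sqrt{-71672} = 34 i \sqrt{62}$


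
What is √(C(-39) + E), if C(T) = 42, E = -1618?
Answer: 2*I*√394 ≈ 39.699*I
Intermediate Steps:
√(C(-39) + E) = √(42 - 1618) = √(-1576) = 2*I*√394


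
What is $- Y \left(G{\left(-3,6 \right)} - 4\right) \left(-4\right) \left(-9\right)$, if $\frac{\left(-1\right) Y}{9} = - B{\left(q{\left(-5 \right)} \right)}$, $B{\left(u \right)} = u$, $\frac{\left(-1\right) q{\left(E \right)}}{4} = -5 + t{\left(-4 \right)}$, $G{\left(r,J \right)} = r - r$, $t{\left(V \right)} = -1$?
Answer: $31104$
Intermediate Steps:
$G{\left(r,J \right)} = 0$
$q{\left(E \right)} = 24$ ($q{\left(E \right)} = - 4 \left(-5 - 1\right) = \left(-4\right) \left(-6\right) = 24$)
$Y = 216$ ($Y = - 9 \left(\left(-1\right) 24\right) = \left(-9\right) \left(-24\right) = 216$)
$- Y \left(G{\left(-3,6 \right)} - 4\right) \left(-4\right) \left(-9\right) = - 216 \left(0 - 4\right) \left(-4\right) \left(-9\right) = - 216 \left(\left(-4\right) \left(-4\right)\right) \left(-9\right) = - 216 \cdot 16 \left(-9\right) = - 3456 \left(-9\right) = \left(-1\right) \left(-31104\right) = 31104$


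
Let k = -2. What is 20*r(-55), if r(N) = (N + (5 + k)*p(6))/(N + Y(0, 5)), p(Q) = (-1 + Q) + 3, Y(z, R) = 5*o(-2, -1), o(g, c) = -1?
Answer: 31/3 ≈ 10.333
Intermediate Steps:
Y(z, R) = -5 (Y(z, R) = 5*(-1) = -5)
p(Q) = 2 + Q
r(N) = (24 + N)/(-5 + N) (r(N) = (N + (5 - 2)*(2 + 6))/(N - 5) = (N + 3*8)/(-5 + N) = (N + 24)/(-5 + N) = (24 + N)/(-5 + N))
20*r(-55) = 20*((24 - 55)/(-5 - 55)) = 20*(-31/(-60)) = 20*(-1/60*(-31)) = 20*(31/60) = 31/3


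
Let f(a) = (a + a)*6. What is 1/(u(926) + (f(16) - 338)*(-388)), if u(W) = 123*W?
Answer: 1/170546 ≈ 5.8635e-6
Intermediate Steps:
f(a) = 12*a (f(a) = (2*a)*6 = 12*a)
1/(u(926) + (f(16) - 338)*(-388)) = 1/(123*926 + (12*16 - 338)*(-388)) = 1/(113898 + (192 - 338)*(-388)) = 1/(113898 - 146*(-388)) = 1/(113898 + 56648) = 1/170546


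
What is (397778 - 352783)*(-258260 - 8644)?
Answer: -12009345480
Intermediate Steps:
(397778 - 352783)*(-258260 - 8644) = 44995*(-266904) = -12009345480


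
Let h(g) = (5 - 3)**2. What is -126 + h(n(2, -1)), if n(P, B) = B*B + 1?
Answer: -122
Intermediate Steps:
n(P, B) = 1 + B**2 (n(P, B) = B**2 + 1 = 1 + B**2)
h(g) = 4 (h(g) = 2**2 = 4)
-126 + h(n(2, -1)) = -126 + 4 = -122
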